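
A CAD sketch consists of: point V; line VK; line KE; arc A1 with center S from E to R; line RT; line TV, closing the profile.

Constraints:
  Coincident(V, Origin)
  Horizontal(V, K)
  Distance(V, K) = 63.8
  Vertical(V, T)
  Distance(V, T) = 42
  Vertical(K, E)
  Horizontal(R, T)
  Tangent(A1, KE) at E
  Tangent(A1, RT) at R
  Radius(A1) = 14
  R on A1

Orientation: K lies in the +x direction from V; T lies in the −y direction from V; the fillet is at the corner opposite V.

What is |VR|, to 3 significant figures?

65.1

V is at the origin; V and K share the same y with |VK| = 63.8 and K on the +x side, so K = (63.8, 0.00). V and T share the same x with |VT| = 42.0 and T on the −y side, so T = (0.00, -42.0). The virtual corner opposite V is at (63.8, -42.0). A1 meets KE tangentially, so SE is at right angles to KE and A1 meets RT tangentially, so SR is at right angles to RT, with radius 14.0, so the center S sits 14.0 in from both sides at S = (49.8, -28.0). That places the tangent points at E = (63.8, -28.0) on KE and R = (49.8, -42.0) on RT. Then |VR| = |R − V| = 65.1.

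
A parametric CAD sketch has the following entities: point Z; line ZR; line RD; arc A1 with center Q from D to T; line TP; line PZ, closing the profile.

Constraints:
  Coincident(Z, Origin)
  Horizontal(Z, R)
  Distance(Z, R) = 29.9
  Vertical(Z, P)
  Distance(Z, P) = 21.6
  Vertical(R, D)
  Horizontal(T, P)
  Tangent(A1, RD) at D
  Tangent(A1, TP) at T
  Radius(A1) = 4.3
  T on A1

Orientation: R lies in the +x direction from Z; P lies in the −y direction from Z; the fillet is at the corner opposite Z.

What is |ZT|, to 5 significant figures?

33.495

The virtual corner opposite Z is at (29.900, -21.600). Since A1 is tangent to RD there, QD ⟂ RD and tangency of A1 to TP means the radius QT is perpendicular to TP, with radius 4.3, so the center Q sits 4.3 in from both sides at Q = (25.600, -17.300). That places the tangent points at D = (29.900, -17.300) on RD and T = (25.600, -21.600) on TP. Then |ZT| = |T − Z| = 33.495.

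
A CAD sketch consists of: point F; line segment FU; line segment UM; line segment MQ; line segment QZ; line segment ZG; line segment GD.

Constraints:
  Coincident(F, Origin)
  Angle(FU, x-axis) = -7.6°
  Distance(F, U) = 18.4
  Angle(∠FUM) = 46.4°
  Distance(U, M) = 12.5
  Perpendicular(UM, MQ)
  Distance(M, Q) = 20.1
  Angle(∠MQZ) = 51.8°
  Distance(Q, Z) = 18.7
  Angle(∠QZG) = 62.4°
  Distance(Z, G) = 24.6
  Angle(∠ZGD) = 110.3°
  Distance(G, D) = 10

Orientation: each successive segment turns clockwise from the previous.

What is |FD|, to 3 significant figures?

16.5

F is at the origin; FU runs at -7.6° with length 18.4, so U = (18.2, -2.43). ∠FUM = 46.4° gives UM at -141° from the x-axis; with |UM| = 12.5, M = (8.50, -10.3). UM is perpendicular to MQ, so MQ runs at 129°; with |MQ| = 20.1, Q = (-4.10, 5.40). ∠MQZ = 51.8° gives QZ at 0.600° from the x-axis; with |QZ| = 18.7, Z = (14.6, 5.59). ∠QZG = 62.4° gives ZG at -117° from the x-axis; with |ZG| = 24.6, G = (3.43, -16.3). ∠ZGD = 110.3° gives GD at 173° from the x-axis; with |GD| = 10.0, D = (-6.50, -15.2). Then |FD| = |D − F| = 16.5.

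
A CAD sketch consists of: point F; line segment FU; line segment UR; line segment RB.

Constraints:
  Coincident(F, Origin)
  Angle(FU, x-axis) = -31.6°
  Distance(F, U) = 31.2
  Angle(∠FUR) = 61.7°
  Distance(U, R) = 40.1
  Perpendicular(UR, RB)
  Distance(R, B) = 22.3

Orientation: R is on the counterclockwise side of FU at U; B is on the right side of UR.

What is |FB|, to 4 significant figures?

55.84

F is at the origin; FU runs at -31.6° with length 31.2, so U = 31.2·(cos -31.6°, sin -31.6°) = (26.57, -16.35). ∠FUR = 61.7°, so UR runs at -31.6° + (180° − 61.7°) = 86.70° from the x-axis; with |UR| = 40.1, R = U + 40.1·(cos 86.70°, sin 86.70°) = (28.88, 23.69). UR ⟂ RB; with |RB| = 22.3 on the right of UR, B = R + 22.3·(0.9983, -0.05756) = (51.15, 22.40). Then |FB| = |B − F| = 55.84.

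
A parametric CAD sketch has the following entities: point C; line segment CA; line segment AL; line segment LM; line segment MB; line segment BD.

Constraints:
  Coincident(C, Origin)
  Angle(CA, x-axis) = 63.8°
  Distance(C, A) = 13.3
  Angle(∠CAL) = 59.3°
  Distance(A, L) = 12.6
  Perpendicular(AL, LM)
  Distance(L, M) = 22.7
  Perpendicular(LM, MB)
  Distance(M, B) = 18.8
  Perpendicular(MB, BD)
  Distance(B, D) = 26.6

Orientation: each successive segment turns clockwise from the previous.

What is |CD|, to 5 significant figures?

20.098

LM ⟂ MB, so MB runs at 123.10°; with |MB| = 18.8, B = (-16.530, 4.7309). The perpendicularity gives BD at right angles to MB, so BD runs at 33.100°; with |BD| = 26.6, D = (5.7533, 19.257). Then |CD| = |D − C| = 20.098.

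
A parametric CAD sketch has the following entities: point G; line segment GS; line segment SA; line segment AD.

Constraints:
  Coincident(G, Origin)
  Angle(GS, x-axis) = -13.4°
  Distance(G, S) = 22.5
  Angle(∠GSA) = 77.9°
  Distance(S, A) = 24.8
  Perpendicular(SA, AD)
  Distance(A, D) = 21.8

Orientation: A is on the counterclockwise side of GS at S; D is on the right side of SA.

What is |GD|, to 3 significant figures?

48.2

∠GSA = 77.9°, so SA runs at -13.4° + (180° − 77.9°) = 88.7° from the x-axis; with |SA| = 24.8, A = S + 24.8·(cos 88.7°, sin 88.7°) = (22.5, 19.6). The perpendicularity gives AD at right angles to SA; with |AD| = 21.8 on the right of SA, D = A + 21.8·(1.00, -0.0227) = (44.2, 19.1). Then |GD| = |D − G| = 48.2.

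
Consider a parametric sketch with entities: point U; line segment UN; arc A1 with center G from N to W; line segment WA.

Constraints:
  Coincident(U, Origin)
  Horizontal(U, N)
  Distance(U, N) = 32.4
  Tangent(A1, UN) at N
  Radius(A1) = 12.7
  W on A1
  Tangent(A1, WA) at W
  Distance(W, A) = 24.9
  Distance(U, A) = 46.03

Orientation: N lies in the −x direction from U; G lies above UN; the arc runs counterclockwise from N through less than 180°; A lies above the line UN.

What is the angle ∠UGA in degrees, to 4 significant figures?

93.73°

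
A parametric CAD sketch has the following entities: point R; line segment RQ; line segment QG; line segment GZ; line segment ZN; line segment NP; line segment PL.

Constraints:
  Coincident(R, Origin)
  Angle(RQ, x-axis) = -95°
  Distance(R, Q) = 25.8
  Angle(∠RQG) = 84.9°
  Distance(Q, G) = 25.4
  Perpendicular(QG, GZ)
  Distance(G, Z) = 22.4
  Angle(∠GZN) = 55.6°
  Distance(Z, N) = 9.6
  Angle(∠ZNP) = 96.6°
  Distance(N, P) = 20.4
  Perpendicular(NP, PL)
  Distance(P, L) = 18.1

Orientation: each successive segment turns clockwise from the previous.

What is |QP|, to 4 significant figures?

27.01

R is at the origin; RQ runs at -95.0° with length 25.8, so Q = (-2.249, -25.70). ∠RQG = 84.9° gives QG at 169.9° from the x-axis; with |QG| = 25.4, G = (-27.25, -21.25). The perpendicularity gives GZ at right angles to QG, so GZ runs at 79.90°; with |GZ| = 22.4, Z = (-23.33, 0.8054). ∠GZN = 55.6° gives ZN at -44.50° from the x-axis; with |ZN| = 9.6, N = (-16.48, -5.923). ∠ZNP = 96.6° gives NP at -127.9° from the x-axis; with |NP| = 20.4, P = (-29.01, -22.02). Then |QP| = |P − Q| = 27.01.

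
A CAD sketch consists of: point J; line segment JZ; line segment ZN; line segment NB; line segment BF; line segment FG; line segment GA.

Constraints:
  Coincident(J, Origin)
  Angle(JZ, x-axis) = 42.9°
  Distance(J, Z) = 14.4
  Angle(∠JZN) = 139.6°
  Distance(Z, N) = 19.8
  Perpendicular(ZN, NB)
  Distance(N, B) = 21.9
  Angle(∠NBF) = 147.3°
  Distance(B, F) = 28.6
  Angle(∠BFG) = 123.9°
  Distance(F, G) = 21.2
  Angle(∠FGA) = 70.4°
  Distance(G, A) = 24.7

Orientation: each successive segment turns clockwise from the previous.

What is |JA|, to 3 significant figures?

13.8

∠BFG = 123.9° gives FG at -176° from the x-axis; with |FG| = 21.2, G = (-4.26, -37.3). ∠FGA = 70.4° gives GA at 74.1° from the x-axis; with |GA| = 24.7, A = (2.51, -13.5). Then |JA| = |A − J| = 13.8.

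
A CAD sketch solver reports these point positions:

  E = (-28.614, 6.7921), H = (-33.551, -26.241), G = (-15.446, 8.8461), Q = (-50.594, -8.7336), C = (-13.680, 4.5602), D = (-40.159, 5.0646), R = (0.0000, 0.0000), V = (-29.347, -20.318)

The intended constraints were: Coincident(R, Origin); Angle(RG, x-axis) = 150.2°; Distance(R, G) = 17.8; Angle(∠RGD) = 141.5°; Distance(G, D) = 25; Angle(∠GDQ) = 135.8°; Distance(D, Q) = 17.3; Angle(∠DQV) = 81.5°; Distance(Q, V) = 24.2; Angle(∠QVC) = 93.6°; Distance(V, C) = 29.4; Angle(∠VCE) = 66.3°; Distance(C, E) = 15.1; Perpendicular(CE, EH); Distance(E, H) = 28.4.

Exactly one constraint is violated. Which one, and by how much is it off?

Distance(E, H) = 28.4 — off by 5.00.

R = (0.00, 0.00) ✓; RG at 150.2° ✓; |RG| = 17.80 ✓; ∠RGD = 141.5° ✓; |GD| = 25.00 ✓; ∠GDQ = 135.8° ✓; |DQ| = 17.30 ✓; ∠DQV = 81.50° ✓; |QV| = 24.20 ✓; ∠QVC = 93.60° ✓; |VC| = 29.40 ✓; ∠VCE = 66.30° ✓; |CE| = 15.10 ✓; ∠(CE, EH) = 90.00° ✓; |EH| = 33.40 ✗.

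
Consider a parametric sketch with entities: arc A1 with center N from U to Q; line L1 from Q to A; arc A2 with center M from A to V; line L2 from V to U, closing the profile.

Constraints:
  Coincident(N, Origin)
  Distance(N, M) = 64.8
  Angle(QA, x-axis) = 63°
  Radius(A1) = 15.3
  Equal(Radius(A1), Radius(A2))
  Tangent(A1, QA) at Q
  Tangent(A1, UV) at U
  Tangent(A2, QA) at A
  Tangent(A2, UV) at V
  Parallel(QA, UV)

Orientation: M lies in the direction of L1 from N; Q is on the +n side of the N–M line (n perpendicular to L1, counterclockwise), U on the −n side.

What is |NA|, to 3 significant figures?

66.6

The slot axis is L1's direction at 63.0°, so u = (cos 63.0°, sin 63.0°) = (0.454, 0.891) and n = (−sin 63.0°, cos 63.0°) = (-0.891, 0.454). N is at the origin and M lies 64.8 along u from N, so M = 64.8·u = (29.4, 57.7). Tangency of A1 to both parallel lines with radius 15.3 puts Q and U at N ± 15.3·n: Q = (-13.6, 6.95), U = (13.6, -6.95). Equal radii place A and V the same way about M: A = M + 15.3·n = (15.8, 64.7), V = M − 15.3·n = (43.1, 50.8). Then |NA| = |A − N| = 66.6.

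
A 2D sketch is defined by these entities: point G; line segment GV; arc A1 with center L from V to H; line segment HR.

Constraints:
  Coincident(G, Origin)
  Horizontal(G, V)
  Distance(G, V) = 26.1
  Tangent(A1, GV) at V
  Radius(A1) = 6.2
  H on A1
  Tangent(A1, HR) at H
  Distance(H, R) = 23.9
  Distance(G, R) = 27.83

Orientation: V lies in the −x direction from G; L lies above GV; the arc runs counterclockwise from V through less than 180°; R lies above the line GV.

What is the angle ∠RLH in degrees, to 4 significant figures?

75.46°

Checks: G.y = 0.00, V.y = 0.00 ✓; |LV| = 6.200 ✓; |LH| = 6.200 ✓; ∠(LH, HR) = 90.00° ✓; |HR| = 23.90 ✓; |GR| = 27.83 ✓.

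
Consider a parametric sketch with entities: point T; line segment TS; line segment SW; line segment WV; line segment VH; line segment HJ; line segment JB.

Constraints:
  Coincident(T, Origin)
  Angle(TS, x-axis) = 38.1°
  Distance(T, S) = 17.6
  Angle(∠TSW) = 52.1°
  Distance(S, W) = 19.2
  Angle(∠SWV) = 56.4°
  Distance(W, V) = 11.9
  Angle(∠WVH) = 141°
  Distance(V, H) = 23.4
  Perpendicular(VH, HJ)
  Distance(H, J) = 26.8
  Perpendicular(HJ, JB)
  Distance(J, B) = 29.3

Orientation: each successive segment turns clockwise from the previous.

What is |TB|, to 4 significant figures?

31.32

VH is perpendicular to HJ, so HJ runs at 17.60°; with |HJ| = 26.8, J = (22.45, 28.62). HJ is perpendicular to JB, so JB runs at -72.40°; with |JB| = 29.3, B = (31.31, 0.6904). Then |TB| = |B − T| = 31.32.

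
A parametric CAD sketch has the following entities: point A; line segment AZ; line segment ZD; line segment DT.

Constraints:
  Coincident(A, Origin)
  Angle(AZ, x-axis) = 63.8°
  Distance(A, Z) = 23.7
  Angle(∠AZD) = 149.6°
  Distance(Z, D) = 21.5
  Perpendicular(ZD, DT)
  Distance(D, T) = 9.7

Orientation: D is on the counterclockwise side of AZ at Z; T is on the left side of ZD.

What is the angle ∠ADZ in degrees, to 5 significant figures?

15.958°

A is at the origin; AZ runs at 63.8° with length 23.7, so Z = 23.7·(cos 63.8°, sin 63.8°) = (10.464, 21.265). ∠AZD = 149.6°, so ZD runs at 63.8° + (180° − 149.6°) = 94.200° from the x-axis; with |ZD| = 21.5, D = Z + 21.5·(cos 94.200°, sin 94.200°) = (8.8891, 42.707). Then cos ∠ADZ = DA·DZ / (|DA||DZ|), giving 15.958°.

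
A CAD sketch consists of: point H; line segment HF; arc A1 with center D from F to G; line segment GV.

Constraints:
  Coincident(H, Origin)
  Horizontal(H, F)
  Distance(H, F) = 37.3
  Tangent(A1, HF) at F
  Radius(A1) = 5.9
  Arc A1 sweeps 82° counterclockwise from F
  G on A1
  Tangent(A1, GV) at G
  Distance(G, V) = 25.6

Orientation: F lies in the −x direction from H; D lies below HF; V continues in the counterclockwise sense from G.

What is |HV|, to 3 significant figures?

55.7

H is at the origin; HF is horizontal with |HF| = 37.3 and F on the −x side, so F = (-37.3, 0.00). The tangent condition forces DF to be normal to HF, so D = F + (0, -5.9) = (-37.3, -5.90). On A1, F sits at bearing 90° from D; an 82° counterclockwise sweep puts G at bearing 172°, so G = D + 5.9·(cos 172°, sin 172°) = (-43.1, -5.08). Tangency of A1 to GV means the radius DG is perpendicular to GV, so GV runs along (−sin 172°, cos 172°); with |GV| = 25.6, V = (-46.7, -30.4). Then |HV| = |V − H| = 55.7.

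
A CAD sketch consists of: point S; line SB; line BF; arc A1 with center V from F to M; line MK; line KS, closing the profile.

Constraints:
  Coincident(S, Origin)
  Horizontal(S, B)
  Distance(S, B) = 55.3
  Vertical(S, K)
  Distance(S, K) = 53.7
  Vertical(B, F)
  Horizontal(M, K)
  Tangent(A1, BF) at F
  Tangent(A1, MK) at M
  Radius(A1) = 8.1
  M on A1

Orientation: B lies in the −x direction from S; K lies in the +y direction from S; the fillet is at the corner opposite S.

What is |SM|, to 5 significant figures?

71.495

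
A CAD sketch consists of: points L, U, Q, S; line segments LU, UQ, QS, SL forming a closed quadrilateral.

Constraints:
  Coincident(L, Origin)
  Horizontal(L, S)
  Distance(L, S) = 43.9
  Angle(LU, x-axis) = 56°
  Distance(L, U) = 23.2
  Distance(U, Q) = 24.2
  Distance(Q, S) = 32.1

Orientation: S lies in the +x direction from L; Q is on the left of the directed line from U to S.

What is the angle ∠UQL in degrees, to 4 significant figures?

13.64°

Checks: |UQ| = 24.20 ✓; |QS| = 32.10 ✓.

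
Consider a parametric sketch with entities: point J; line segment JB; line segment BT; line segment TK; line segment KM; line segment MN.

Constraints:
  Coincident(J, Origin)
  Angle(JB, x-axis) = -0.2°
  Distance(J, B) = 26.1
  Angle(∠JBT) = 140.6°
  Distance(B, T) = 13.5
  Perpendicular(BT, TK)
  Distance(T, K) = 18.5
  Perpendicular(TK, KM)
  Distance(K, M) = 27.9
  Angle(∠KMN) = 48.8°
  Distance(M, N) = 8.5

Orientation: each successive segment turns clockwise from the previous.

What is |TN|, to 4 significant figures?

25.37

The perpendicularity gives KM at right angles to TK, so KM runs at 140.4°; with |KM| = 27.9, M = (3.212, -5.167). ∠KMN = 48.8° gives MN at 9.200° from the x-axis; with |MN| = 8.5, N = (11.60, -3.808). Then |TN| = |N − T| = 25.37.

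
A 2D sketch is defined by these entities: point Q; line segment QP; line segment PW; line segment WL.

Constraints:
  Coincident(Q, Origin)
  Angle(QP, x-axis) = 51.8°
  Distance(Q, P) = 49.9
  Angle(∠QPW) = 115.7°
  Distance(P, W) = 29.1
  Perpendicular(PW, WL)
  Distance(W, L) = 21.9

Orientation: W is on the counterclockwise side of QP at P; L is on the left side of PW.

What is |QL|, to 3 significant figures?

55.7

Q is at the origin; QP runs at 51.8° with length 49.9, so P = 49.9·(cos 51.8°, sin 51.8°) = (30.9, 39.2). ∠QPW = 115.7°, so PW runs at 51.8° + (180° − 115.7°) = 116° from the x-axis; with |PW| = 29.1, W = P + 29.1·(cos 116°, sin 116°) = (18.1, 65.3). PW ⟂ WL; with |WL| = 21.9 on the left of PW, L = W + 21.9·(-0.898, -0.440) = (-1.61, 55.7). Then |QL| = |L − Q| = 55.7.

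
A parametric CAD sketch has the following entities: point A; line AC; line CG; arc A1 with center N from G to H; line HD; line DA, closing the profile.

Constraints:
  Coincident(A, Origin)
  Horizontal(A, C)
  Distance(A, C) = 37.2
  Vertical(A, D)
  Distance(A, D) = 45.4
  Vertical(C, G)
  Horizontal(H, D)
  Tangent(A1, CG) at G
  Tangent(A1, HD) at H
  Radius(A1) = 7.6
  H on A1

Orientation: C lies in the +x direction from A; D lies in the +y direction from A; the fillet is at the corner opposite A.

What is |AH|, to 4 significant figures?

54.20

The virtual corner opposite A is at (37.20, 45.40). A1 meets CG tangentially, so NG is at right angles to CG and the tangent condition forces NH to be normal to HD, with radius 7.6, so the center N sits 7.6 in from both sides at N = (29.60, 37.80). That places the tangent points at G = (37.20, 37.80) on CG and H = (29.60, 45.40) on HD. Then |AH| = |H − A| = 54.20.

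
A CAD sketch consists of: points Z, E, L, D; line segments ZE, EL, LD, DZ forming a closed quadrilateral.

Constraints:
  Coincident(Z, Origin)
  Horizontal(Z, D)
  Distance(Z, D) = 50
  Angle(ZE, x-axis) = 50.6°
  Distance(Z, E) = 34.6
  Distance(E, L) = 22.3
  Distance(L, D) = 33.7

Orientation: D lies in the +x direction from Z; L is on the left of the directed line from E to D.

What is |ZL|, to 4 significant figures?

54.51

Z is at the origin; ZD is horizontal with |ZD| = 50.0 and D in +x, so D = (50.0, 0). ZE runs at 50.6° with |ZE| = 34.6, so E = (21.96, 26.74). L is determined by |EL| = 22.3 and |LD| = 33.7 together: it lies at the intersection of circle(E, 22.3) and circle(D, 33.7). With |ED| = 38.74, the foot of the radical line on ED is 11.13 from E and the perpendicular offset is √(22.3² − 11.13²) = 19.32. Taking the left-of-ED solution: L = (43.35, 33.04).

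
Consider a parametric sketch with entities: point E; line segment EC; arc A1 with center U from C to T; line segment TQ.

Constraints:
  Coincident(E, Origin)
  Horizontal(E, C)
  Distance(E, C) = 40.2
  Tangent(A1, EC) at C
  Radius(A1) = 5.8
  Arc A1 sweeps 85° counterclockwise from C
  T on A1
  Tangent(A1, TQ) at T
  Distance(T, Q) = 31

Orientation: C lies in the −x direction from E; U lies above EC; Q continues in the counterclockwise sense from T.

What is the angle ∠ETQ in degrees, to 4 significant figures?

93.74°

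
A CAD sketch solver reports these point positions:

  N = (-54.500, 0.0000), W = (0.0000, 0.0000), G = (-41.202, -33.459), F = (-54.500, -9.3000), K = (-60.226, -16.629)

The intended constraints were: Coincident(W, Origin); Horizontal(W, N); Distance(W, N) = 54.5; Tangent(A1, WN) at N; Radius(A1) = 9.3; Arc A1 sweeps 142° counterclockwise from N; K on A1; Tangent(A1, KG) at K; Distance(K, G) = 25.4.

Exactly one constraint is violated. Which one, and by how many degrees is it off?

Tangent(A1, KG) at K — off by 3.50°.

W = (0.00, 0.00) ✓; W.y = 0.00, N.y = 0.00 ✓; |WN| = 54.50 ✓; ∠(FN, NW) = 90.00° ✓; |FN| = 9.300 ✓; bearing(F→K) − bearing(F→N) = 142.0° ✓; |FK| = 9.301 ✓; ∠(FK, KG) = 93.50° ✗; |KG| = 25.40 ✓.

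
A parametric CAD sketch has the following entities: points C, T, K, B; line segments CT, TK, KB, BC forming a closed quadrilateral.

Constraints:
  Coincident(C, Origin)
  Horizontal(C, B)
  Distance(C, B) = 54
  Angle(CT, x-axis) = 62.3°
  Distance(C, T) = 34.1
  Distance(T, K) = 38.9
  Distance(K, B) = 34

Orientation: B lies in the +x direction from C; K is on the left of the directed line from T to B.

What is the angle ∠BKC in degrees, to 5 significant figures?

57.124°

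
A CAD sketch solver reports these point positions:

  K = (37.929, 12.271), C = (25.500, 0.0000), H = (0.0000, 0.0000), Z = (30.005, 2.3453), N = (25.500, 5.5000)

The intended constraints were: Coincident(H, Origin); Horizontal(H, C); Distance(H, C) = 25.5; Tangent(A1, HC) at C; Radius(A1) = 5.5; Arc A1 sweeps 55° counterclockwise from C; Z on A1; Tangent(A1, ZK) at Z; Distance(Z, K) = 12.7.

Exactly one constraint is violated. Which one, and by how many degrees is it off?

Tangent(A1, ZK) at Z — off by 3.60°.

H = (0.00, 0.00) ✓; H.y = 0.00, C.y = 0.00 ✓; |HC| = 25.50 ✓; ∠(NC, CH) = 90.00° ✓; |NC| = 5.500 ✓; bearing(N→Z) − bearing(N→C) = 55.00° ✓; |NZ| = 5.500 ✓; ∠(NZ, ZK) = 93.60° ✗; |ZK| = 12.70 ✓.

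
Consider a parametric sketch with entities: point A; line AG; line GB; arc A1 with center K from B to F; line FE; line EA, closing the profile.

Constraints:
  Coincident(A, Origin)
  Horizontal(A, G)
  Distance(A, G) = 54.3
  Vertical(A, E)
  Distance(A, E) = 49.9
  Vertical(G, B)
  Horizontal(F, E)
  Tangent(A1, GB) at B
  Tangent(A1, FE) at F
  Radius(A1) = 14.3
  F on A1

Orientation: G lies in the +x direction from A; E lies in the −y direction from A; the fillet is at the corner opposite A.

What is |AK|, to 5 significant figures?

53.548

A and E share the same x with |AE| = 49.9 and E on the −y side, so E = (0.0000, -49.900). The virtual corner opposite A is at (54.300, -49.900). A1 meets GB tangentially, so KB is at right angles to GB and A1 meets FE tangentially, so KF is at right angles to FE, with radius 14.3, so the center K sits 14.3 in from both sides at K = (40.000, -35.600). Then |AK| = |K − A| = 53.548.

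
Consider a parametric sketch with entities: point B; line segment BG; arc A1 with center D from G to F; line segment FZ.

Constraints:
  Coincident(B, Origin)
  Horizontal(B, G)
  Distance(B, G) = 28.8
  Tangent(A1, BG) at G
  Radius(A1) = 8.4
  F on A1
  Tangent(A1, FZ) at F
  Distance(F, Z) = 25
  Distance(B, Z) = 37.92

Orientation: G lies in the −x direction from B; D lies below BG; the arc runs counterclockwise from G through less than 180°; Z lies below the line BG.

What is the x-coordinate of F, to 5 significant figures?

-35.183

B is at the origin; BG is horizontal with |BG| = 28.8 and G on the −x side, so G = (-28.800, 0.0000). The tangent condition forces DG to be normal to BG, so D = G + (0, -8.4) = (-28.800, -8.4000). Since DF ⟂ FZ (tangency), |DZ| = √(8.4² + 25.0²) = 26.373 regardless of where F sits on A1. So Z lies on both circle(B, 37.92) and circle(D, 26.373); the below-BG intersection is Z = (-18.930, -32.857). F is the foot of the tangent from Z: F = (-35.183, -13.861).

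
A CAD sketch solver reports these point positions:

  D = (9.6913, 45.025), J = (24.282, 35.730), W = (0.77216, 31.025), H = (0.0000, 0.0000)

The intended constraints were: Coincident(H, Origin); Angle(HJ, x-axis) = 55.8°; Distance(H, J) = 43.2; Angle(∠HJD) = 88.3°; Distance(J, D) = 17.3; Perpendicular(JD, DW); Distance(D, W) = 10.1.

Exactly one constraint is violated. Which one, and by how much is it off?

Distance(D, W) = 10.1 — off by 6.50.

H = (0.00, 0.00) ✓; HJ at 55.80° ✓; |HJ| = 43.20 ✓; ∠HJD = 88.30° ✓; |JD| = 17.30 ✓; ∠(JD, DW) = 90.00° ✓; |DW| = 16.60 ✗.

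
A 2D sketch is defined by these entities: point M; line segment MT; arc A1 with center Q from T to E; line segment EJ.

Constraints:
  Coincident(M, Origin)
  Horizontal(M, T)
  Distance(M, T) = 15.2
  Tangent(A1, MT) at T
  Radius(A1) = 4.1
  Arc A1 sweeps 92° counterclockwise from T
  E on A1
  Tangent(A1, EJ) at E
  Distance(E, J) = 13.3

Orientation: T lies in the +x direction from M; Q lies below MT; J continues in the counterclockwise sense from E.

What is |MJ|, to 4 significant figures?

21.01

M is at the origin; MT is horizontal with |MT| = 15.2 and T on the +x side, so T = (15.20, 0.000). A1 meets MT tangentially, so QT is at right angles to MT, so Q = T + (0, -4.1) = (15.20, -4.100). On A1, T sits at bearing 90° from Q; a 92° counterclockwise sweep puts E at bearing 182°, so E = Q + 4.1·(cos 182°, sin 182°) = (11.10, -4.243). Tangency of A1 to EJ means the radius QE is perpendicular to EJ, so EJ runs along (−sin 182°, cos 182°); with |EJ| = 13.3, J = (11.57, -17.53). Then |MJ| = |J − M| = 21.01.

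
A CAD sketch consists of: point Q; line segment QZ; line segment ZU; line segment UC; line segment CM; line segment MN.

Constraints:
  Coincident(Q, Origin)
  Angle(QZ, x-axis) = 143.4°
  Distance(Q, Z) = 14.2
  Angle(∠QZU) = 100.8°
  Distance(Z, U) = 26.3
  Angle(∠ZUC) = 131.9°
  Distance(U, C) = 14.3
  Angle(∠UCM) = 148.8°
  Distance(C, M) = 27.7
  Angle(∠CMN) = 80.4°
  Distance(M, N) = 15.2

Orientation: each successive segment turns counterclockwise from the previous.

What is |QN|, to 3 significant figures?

37.4

Q is at the origin; QZ runs at 143.4° with length 14.2, so Z = (-11.4, 8.47). ∠QZU = 100.8° gives ZU at -137° from the x-axis; with |ZU| = 26.3, U = (-30.8, -9.34). ∠ZUC = 131.9° gives UC at -89.3° from the x-axis; with |UC| = 14.3, C = (-30.6, -23.6). ∠UCM = 148.8° gives CM at -58.1° from the x-axis; with |CM| = 27.7, M = (-15.9, -47.2). ∠CMN = 80.4° gives MN at 41.5° from the x-axis; with |MN| = 15.2, N = (-4.56, -37.1). Then |QN| = |N − Q| = 37.4.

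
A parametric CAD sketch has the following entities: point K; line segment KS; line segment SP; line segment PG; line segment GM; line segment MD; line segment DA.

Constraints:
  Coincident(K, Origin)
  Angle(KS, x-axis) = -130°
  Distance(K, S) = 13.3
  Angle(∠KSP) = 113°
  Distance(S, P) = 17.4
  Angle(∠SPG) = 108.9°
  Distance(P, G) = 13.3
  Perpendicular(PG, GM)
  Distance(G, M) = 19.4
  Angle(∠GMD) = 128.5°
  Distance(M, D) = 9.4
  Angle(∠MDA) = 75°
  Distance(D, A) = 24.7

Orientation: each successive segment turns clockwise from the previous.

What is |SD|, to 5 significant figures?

14.538

K is at the origin; KS runs at -130.0° with length 13.3, so S = (-8.5491, -10.188). ∠KSP = 113.0° gives SP at 163.00° from the x-axis; with |SP| = 17.4, P = (-25.189, -5.1011). ∠SPG = 108.9° gives PG at 91.900° from the x-axis; with |PG| = 13.3, G = (-25.630, 8.1916). The perpendicularity gives GM at right angles to PG, so GM runs at 1.9000°; with |GM| = 19.4, M = (-6.2404, 8.8348). ∠GMD = 128.5° gives MD at -49.600° from the x-axis; with |MD| = 9.4, D = (-0.14808, 1.6763). Then |SD| = |D − S| = 14.538.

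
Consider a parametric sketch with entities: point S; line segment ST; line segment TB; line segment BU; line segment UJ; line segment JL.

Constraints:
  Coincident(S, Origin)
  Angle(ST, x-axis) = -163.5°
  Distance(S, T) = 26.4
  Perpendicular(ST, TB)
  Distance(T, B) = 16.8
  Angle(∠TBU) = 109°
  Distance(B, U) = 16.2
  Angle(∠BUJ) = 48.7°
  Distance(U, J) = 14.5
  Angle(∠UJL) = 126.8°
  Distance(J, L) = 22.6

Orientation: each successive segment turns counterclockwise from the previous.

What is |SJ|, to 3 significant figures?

18.7

S is at the origin; ST runs at -163.5° with length 26.4, so T = (-25.3, -7.50). ST is perpendicular to TB, so TB runs at -73.5°; with |TB| = 16.8, B = (-20.5, -23.6). ∠TBU = 109.0° gives BU at -2.50° from the x-axis; with |BU| = 16.2, U = (-4.36, -24.3). ∠BUJ = 48.7° gives UJ at 129° from the x-axis; with |UJ| = 14.5, J = (-13.4, -13.0). Then |SJ| = |J − S| = 18.7.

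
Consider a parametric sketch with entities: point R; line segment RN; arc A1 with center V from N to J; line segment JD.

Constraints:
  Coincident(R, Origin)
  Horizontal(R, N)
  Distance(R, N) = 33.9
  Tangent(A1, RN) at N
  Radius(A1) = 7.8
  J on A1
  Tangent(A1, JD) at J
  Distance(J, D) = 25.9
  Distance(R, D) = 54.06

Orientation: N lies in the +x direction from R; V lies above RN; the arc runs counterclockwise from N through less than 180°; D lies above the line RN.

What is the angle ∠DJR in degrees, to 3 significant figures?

102°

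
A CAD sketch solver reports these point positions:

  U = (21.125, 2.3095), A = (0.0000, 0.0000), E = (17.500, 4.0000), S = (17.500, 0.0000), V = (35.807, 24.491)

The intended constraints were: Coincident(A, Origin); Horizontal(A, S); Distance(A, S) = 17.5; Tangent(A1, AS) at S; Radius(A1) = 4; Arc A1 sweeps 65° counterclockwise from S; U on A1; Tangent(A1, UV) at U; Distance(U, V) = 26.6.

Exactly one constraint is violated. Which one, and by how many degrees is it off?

Tangent(A1, UV) at U — off by 8.50°.

A = (0.00, 0.00) ✓; A.y = 0.00, S.y = 0.00 ✓; |AS| = 17.50 ✓; ∠(ES, SA) = 90.00° ✓; |ES| = 4.000 ✓; bearing(E→U) − bearing(E→S) = 65.00° ✓; |EU| = 4.000 ✓; ∠(EU, UV) = 98.50° ✗; |UV| = 26.60 ✓.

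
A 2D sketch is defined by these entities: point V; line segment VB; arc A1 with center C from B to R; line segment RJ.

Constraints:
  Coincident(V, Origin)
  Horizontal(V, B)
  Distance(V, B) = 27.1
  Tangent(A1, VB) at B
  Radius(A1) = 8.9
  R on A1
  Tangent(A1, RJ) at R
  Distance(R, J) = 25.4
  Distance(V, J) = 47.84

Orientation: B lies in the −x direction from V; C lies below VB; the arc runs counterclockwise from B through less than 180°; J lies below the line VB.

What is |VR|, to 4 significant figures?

37.32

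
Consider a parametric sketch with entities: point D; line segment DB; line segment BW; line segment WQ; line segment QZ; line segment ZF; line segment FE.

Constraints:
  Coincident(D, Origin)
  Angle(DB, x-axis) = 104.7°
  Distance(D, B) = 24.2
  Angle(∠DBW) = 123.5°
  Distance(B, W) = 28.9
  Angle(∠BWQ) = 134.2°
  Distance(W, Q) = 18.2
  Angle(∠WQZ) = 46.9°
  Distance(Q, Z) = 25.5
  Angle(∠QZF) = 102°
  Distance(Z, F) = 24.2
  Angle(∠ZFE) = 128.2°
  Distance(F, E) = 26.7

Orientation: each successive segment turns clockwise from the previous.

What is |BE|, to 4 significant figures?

41.21

D is at the origin; DB runs at 104.7° with length 24.2, so B = (-6.141, 23.41). ∠DBW = 123.5° gives BW at 48.20° from the x-axis; with |BW| = 28.9, W = (13.12, 44.95). ∠BWQ = 134.2° gives WQ at 2.400° from the x-axis; with |WQ| = 18.2, Q = (31.31, 45.71). ∠WQZ = 46.9° gives QZ at -130.7° from the x-axis; with |QZ| = 25.5, Z = (14.68, 26.38). ∠QZF = 102.0° gives ZF at 151.3° from the x-axis; with |ZF| = 24.2, F = (-6.550, 38.00). ∠ZFE = 128.2° gives FE at 99.50° from the x-axis; with |FE| = 26.7, E = (-10.96, 64.34). Then |BE| = |E − B| = 41.21.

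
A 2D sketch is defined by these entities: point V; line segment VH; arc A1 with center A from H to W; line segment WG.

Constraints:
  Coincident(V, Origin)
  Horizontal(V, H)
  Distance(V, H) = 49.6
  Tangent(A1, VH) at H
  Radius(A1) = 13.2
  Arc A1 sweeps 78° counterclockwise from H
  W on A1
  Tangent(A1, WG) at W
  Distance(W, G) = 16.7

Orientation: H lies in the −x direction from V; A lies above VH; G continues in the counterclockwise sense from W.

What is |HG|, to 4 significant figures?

31.40

V is at the origin; V and H share the same y with |VH| = 49.6 and H on the −x side, so H = (-49.60, 0.000). Tangency of A1 to VH means the radius AH is perpendicular to VH, so A = H + (0, 13.2) = (-49.60, 13.20). On A1, H sits at bearing -90° from A; a 78° counterclockwise sweep puts W at bearing -12°, so W = A + 13.2·(cos -12°, sin -12°) = (-36.69, 10.46). Tangency of A1 to WG means the radius AW is perpendicular to WG, so WG runs along (−sin -12°, cos -12°); with |WG| = 16.7, G = (-33.22, 26.79). Then |HG| = |G − H| = 31.40.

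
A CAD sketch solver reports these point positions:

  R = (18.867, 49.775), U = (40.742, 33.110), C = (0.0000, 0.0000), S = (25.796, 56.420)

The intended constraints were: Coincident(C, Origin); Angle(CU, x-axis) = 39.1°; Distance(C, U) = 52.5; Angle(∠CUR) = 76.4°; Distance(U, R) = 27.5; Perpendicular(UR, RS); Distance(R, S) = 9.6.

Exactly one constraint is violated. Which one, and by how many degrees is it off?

Perpendicular(UR, RS) — off by 8.90°.

C = (0.00, 0.00) ✓; CU at 39.10° ✓; |CU| = 52.50 ✓; ∠CUR = 76.40° ✓; |UR| = 27.50 ✓; ∠(UR, RS) = 98.90° ✗; |RS| = 9.600 ✓.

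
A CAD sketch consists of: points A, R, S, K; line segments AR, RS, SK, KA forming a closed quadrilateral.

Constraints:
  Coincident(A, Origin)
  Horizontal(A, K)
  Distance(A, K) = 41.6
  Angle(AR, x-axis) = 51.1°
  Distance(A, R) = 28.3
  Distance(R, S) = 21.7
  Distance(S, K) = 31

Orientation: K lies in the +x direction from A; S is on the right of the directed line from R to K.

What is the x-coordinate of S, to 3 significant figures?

10.6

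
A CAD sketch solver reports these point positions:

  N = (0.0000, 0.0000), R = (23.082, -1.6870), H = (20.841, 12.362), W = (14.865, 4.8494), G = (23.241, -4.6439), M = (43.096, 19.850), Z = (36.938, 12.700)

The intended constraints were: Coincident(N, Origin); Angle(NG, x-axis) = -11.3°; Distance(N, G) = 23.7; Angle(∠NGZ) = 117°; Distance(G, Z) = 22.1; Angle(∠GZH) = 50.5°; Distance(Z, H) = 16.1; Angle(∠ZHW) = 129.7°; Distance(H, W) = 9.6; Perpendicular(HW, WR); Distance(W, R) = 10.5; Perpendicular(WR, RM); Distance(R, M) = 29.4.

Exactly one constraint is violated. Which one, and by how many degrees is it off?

Perpendicular(WR, RM) — off by 4.40°.

N = (0.00, 0.00) ✓; NG at -11.30° ✓; |NG| = 23.70 ✓; ∠NGZ = 117.0° ✓; |GZ| = 22.10 ✓; ∠GZH = 50.50° ✓; |ZH| = 16.10 ✓; ∠ZHW = 129.7° ✓; |HW| = 9.600 ✓; ∠(HW, WR) = 90.00° ✓; |WR| = 10.50 ✓; ∠(WR, RM) = 85.60° ✗; |RM| = 29.40 ✓.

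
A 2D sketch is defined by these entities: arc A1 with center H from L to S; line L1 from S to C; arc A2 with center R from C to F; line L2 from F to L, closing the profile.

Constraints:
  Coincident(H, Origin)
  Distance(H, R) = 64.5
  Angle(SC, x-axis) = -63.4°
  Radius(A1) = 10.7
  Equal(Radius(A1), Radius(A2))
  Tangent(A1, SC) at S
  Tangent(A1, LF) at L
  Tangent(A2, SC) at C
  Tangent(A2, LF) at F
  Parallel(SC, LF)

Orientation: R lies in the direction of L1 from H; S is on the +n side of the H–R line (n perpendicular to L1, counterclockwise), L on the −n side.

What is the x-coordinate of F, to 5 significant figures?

19.313

The slot axis is L1's direction at -63.4°, so u = (cos -63.4°, sin -63.4°) = (0.44776, -0.89415) and n = (−sin -63.4°, cos -63.4°) = (0.89415, 0.44776). H is at the origin and R lies 64.5 along u from H, so R = 64.5·u = (28.880, -57.673). Tangency of A1 to both parallel lines with radius 10.7 puts S and L at H ± 10.7·n: S = (9.5675, 4.7910), L = (-9.5675, -4.7910). Equal radii place C and F the same way about R: C = R + 10.7·n = (38.448, -52.882), F = R − 10.7·n = (19.313, -62.464). So F.x = 19.313.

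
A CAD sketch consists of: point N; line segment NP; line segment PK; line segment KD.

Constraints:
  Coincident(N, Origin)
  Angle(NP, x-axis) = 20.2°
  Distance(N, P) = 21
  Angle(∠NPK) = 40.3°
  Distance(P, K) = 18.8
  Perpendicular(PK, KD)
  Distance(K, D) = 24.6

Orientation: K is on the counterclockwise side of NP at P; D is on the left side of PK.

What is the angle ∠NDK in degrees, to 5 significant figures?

14.181°

N is at the origin; NP runs at 20.2° with length 21.0, so P = 21.0·(cos 20.2°, sin 20.2°) = (19.708, 7.2513). ∠NPK = 40.3°, so PK runs at 20.2° + (180° − 40.3°) = 159.90° from the x-axis; with |PK| = 18.8, K = P + 18.8·(cos 159.90°, sin 159.90°) = (2.0534, 13.712). PK is perpendicular to KD; with |KD| = 24.6 on the left of PK, D = K + 24.6·(-0.34366, -0.93909) = (-6.4006, -9.3897). Then cos ∠NDK = DN·DK / (|DN||DK|), giving 14.181°.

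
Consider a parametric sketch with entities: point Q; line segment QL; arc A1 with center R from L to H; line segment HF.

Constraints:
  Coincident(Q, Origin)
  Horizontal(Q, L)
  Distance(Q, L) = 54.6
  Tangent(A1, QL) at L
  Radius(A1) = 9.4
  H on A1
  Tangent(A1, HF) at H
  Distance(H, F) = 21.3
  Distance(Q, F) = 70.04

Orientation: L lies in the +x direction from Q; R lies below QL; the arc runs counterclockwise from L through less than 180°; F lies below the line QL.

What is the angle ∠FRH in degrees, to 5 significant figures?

66.187°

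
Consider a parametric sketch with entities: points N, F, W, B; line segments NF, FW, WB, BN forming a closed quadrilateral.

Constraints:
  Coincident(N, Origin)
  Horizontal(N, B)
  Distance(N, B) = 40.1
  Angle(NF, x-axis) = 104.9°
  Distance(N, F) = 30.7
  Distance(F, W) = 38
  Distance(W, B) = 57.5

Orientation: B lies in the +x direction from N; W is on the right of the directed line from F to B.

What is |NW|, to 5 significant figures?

18.424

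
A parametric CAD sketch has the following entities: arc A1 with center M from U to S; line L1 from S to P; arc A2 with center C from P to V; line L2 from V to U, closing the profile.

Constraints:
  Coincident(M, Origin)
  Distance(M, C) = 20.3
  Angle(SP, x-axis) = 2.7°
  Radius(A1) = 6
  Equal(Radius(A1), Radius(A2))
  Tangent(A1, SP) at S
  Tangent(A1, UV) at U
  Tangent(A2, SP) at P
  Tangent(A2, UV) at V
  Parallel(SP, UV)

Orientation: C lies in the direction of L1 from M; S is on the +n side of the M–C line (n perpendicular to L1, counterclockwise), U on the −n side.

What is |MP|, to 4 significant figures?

21.17

The slot axis is L1's direction at 2.7°, so u = (cos 2.7°, sin 2.7°) = (0.9989, 0.04711) and n = (−sin 2.7°, cos 2.7°) = (-0.04711, 0.9989). M is at the origin and C lies 20.3 along u from M, so C = 20.3·u = (20.28, 0.9563). Tangency of A1 to both parallel lines with radius 6.0 puts S and U at M ± 6.0·n: S = (-0.2826, 5.993), U = (0.2826, -5.993). Equal radii place P and V the same way about C: P = C + 6.0·n = (19.99, 6.950), V = C − 6.0·n = (20.56, -5.037). Then |MP| = |P − M| = 21.17.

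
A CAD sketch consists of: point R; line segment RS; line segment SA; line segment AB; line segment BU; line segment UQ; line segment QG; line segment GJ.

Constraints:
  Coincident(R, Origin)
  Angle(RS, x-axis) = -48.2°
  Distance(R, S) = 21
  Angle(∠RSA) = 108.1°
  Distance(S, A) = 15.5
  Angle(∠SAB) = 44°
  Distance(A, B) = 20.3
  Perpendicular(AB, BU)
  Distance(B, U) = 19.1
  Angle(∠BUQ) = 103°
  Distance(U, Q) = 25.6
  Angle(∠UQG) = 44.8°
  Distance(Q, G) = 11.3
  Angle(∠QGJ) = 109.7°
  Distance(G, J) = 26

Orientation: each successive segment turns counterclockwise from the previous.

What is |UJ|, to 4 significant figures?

6.714

R is at the origin; RS runs at -48.2° with length 21.0, so S = (14.00, -15.65). ∠RSA = 108.1° gives SA at 23.70° from the x-axis; with |SA| = 15.5, A = (28.19, -9.425). ∠SAB = 44.0° gives AB at 159.7° from the x-axis; with |AB| = 20.3, B = (9.151, -2.382). The perpendicularity gives BU at right angles to AB, so BU runs at -110.3°; with |BU| = 19.1, U = (2.524, -20.30). ∠BUQ = 103.0° gives UQ at -33.30° from the x-axis; with |UQ| = 25.6, Q = (23.92, -34.35). ∠UQG = 44.8° gives QG at 101.9° from the x-axis; with |QG| = 11.3, G = (21.59, -23.29). ∠QGJ = 109.7° gives GJ at 172.2° from the x-axis; with |GJ| = 26.0, J = (-4.169, -19.76). Then |UJ| = |J − U| = 6.714.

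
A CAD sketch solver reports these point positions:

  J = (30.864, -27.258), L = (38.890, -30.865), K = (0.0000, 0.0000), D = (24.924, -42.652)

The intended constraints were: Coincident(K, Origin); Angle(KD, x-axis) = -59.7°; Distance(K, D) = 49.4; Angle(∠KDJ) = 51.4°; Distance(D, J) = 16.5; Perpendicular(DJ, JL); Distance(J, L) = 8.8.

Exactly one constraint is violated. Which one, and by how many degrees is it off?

Perpendicular(DJ, JL) — off by 3.10°.

K = (0.00, 0.00) ✓; KD at -59.70° ✓; |KD| = 49.40 ✓; ∠KDJ = 51.40° ✓; |DJ| = 16.50 ✓; ∠(DJ, JL) = 93.10° ✗; |JL| = 8.799 ✓.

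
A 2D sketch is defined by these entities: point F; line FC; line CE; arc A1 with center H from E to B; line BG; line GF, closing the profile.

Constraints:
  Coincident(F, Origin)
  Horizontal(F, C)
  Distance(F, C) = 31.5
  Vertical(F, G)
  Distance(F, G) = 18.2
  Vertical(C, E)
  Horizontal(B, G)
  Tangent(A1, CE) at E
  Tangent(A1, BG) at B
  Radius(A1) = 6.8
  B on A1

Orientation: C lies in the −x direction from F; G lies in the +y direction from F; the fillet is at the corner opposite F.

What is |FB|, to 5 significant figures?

30.681

The virtual corner opposite F is at (-31.500, 18.200). Tangency of A1 to CE means the radius HE is perpendicular to CE and the tangent condition forces HB to be normal to BG, with radius 6.8, so the center H sits 6.8 in from both sides at H = (-24.700, 11.400). That places the tangent points at E = (-31.500, 11.400) on CE and B = (-24.700, 18.200) on BG. Then |FB| = |B − F| = 30.681.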